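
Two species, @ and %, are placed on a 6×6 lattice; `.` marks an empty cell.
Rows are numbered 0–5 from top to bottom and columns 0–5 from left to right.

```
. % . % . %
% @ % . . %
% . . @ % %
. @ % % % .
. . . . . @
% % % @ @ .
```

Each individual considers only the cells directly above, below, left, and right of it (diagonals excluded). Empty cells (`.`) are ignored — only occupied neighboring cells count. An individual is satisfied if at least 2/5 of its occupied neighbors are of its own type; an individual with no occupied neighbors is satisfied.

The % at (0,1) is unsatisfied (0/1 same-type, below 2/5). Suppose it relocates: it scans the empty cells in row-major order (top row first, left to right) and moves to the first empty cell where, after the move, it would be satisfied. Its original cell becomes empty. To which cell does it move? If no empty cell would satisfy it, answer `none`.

(0,0)

Vacating (0,1). Empty cells in order:
  (0,0): 1/1 same-type → satisfied — stop here.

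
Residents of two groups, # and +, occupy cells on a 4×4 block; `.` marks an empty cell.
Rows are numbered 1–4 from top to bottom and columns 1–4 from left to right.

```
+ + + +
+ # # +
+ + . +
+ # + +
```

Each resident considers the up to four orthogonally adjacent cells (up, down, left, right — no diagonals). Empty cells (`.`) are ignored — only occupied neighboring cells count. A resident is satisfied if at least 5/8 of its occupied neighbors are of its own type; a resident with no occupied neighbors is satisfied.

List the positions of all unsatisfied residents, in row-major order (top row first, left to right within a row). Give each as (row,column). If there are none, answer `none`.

Row 1: (1,1)+ 2/2 ok · (1,2)+ 2/3 ok · (1,3)+ 2/3 ok · (1,4)+ 2/2 ok
Row 2: (2,1)+ 2/3 ok · (2,2)# 1/4 unhappy · (2,3)# 1/3 unhappy · (2,4)+ 2/3 ok
Row 3: (3,1)+ 3/3 ok · (3,2)+ 1/3 unhappy · (3,4)+ 2/2 ok
Row 4: (4,1)+ 1/2 unhappy · (4,2)# 0/3 unhappy · (4,3)+ 1/2 unhappy · (4,4)+ 2/2 ok

(2,2), (2,3), (3,2), (4,1), (4,2), (4,3)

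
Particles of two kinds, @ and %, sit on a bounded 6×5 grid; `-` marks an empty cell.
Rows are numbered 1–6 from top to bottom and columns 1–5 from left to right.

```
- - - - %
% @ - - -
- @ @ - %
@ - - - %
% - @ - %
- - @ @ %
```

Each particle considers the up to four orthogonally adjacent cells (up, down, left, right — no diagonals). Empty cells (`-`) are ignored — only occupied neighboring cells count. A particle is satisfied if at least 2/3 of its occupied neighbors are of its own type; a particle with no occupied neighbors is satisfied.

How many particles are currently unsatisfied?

(1,5)% 0/0 ✓
(2,1)% 0/1 ✗
(2,2)@ 1/2 ✗
(3,2)@ 2/2 ✓
(3,3)@ 1/1 ✓
(3,5)% 1/1 ✓
(4,1)@ 0/1 ✗
(4,5)% 2/2 ✓
(5,1)% 0/1 ✗
(5,3)@ 1/1 ✓
(5,5)% 2/2 ✓
(6,3)@ 2/2 ✓
(6,4)@ 1/2 ✗
(6,5)% 1/2 ✗
Unsatisfied: (2,1), (2,2), (4,1), (5,1), (6,4), (6,5) — 6 in total.

6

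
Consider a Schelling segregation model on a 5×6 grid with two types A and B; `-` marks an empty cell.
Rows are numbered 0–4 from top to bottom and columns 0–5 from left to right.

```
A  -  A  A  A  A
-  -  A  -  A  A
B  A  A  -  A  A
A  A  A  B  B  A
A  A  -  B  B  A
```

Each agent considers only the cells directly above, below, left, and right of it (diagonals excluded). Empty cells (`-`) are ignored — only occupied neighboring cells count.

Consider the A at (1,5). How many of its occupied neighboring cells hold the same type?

Occupied neighbors of (1,5): (0,5)=A, (2,5)=A, (1,4)=A.
Same type (A): 3 of 3.

3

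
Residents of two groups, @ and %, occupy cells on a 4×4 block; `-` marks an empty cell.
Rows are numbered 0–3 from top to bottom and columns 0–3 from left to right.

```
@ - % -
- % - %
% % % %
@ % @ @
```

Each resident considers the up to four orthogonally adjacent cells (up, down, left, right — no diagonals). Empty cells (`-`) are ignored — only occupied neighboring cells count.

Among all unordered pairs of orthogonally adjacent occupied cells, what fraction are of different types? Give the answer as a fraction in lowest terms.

Scan each occupied cell's neighbors to the right and below so each pair is counted once.
Row 1: %(1,1)–%(2,1)= %(1,3)–%(2,3)=  → 0/2 unlike.
Row 2: %(2,0)–%(2,1)= %(2,0)–@(3,0)≠ %(2,1)–%(2,2)= %(2,1)–%(3,1)= %(2,2)–%(2,3)= %(2,2)–@(3,2)≠ %(2,3)–@(3,3)≠  → 3/7 unlike.
Row 3: @(3,0)–%(3,1)≠ %(3,1)–@(3,2)≠ @(3,2)–@(3,3)=  → 2/3 unlike.
Total adjacent occupied pairs: 12; unlike-type pairs: 5.
5/12 is already in lowest terms.

5/12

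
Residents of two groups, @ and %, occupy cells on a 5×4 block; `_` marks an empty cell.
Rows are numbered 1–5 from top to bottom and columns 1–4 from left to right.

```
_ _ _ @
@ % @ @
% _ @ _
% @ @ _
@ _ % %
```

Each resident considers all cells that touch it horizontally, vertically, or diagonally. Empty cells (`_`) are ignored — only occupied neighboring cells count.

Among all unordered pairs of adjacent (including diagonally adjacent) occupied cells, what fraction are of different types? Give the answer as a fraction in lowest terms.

5/11

Scan each occupied cell's neighbors to the right and below (and the two forward diagonals) so each pair is counted once.
From row 1: 0 unlike of 2 pairs (running 0/2).
From row 2: 4 unlike of 8 pairs (running 4/10).
From row 3: 1 unlike of 4 pairs (running 5/14).
From row 4: 5 unlike of 7 pairs (running 10/21).
From row 5: 0 unlike of 1 pairs (running 10/22).
Total adjacent occupied pairs: 22; unlike-type pairs: 10.
10/22 reduces to 5/11.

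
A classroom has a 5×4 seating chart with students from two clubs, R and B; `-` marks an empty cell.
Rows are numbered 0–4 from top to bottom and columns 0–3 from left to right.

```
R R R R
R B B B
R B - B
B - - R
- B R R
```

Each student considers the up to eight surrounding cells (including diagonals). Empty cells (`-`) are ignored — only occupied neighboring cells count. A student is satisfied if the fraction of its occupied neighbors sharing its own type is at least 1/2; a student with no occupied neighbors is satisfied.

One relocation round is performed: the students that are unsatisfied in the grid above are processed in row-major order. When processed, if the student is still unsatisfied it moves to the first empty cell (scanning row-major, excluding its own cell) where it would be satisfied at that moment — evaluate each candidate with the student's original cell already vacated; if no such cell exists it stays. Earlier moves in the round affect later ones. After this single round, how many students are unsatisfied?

2

Initially unsatisfied (in order): (0,2), (0,3), (1,1), (2,0).
  (0,2) → (3,2).
  (0,3) → (3,1).
  (1,1) → (0,2).
  (2,0): now satisfied by earlier moves; stays.
Resulting grid:
R R B -
R - B B
R B - B
B R R R
- B R R
Unsatisfied now: (2,1), (4,1).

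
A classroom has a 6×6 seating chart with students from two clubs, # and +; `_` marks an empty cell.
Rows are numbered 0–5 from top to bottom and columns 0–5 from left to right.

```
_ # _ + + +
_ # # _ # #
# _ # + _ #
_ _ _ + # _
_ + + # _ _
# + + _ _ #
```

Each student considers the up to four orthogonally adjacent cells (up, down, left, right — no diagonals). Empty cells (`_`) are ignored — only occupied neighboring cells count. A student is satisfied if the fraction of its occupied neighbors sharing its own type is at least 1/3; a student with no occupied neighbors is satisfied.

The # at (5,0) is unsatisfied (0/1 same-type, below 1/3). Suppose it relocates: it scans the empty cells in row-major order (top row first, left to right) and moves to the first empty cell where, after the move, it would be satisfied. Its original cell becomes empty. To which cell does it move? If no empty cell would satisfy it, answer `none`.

Vacating (5,0). Empty cells in order:
  (0,0): 1/1 same-type → satisfied — stop here.

(0,0)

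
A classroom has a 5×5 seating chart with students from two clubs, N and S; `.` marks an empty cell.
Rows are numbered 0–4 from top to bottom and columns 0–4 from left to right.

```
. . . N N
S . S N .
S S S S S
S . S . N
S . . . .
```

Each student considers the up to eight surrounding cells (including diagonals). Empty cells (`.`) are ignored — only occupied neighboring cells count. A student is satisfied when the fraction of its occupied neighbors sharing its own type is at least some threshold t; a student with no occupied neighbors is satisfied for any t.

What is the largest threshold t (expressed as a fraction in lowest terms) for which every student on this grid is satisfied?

0/1

Row 0: (0,3)N 2/3 · (0,4)N 2/2
Row 1: (1,0)S 2/2 · (1,2)S 3/5 · (1,3)N 2/6
Row 2: (2,0)S 3/3 · (2,1)S 6/6 · (2,2)S 4/5 · (2,3)S 4/6 · (2,4)S 1/3
Row 3: (3,0)S 3/3 · (3,2)S 3/3 · (3,4)N 0/2
Row 4: (4,0)S 1/1
The smallest same-type fraction is 0/2 at (3,4), which reduces to 0/1. Any threshold above that leaves this student unsatisfied.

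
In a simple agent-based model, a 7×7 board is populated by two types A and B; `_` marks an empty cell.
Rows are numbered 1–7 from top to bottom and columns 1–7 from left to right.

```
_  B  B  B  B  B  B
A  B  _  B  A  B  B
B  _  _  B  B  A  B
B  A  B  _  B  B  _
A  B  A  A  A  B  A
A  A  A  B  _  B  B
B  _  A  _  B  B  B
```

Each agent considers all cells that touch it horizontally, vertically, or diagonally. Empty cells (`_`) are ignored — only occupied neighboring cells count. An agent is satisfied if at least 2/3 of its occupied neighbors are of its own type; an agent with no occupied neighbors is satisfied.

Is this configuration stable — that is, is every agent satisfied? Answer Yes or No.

No

(1,2)B 2/3 ✓
(1,3)B 4/4 ✓
(1,4)B 3/4 ✓
(1,5)B 4/5 ✓
(1,6)B 4/5 ✓
(1,7)B 3/3 ✓
(2,1)A 0/3 ✗
(2,2)B 3/4 ✓
(2,4)B 5/6 ✓
(2,5)A 1/8 ✗
(2,6)B 6/8 ✓
(2,7)B 4/5 ✓
(3,1)B 2/4 ✗
(3,4)B 4/5 ✓
(3,5)B 5/7 ✓
(3,6)A 1/7 ✗
(3,7)B 3/4 ✓
(4,1)B 2/4 ✗
(4,2)A 2/6 ✗
(4,3)B 2/5 ✗
(4,5)B 4/7 ✗
(4,6)B 4/7 ✗
(5,1)A 3/5 ✗
(5,2)B 2/8 ✗
(5,3)A 4/7 ✗
(5,4)A 3/6 ✗
(5,5)A 1/6 ✗
(5,6)B 4/6 ✓
(5,7)A 0/4 ✗
(6,1)A 2/4 ✗
(6,2)A 5/7 ✓
(6,3)A 4/6 ✓
(6,4)B 1/6 ✗
(6,6)B 5/7 ✓
(6,7)B 4/5 ✓
(7,1)B 0/2 ✗
(7,3)A 2/3 ✓
(7,5)B 3/3 ✓
(7,6)B 4/4 ✓
(7,7)B 3/3 ✓
For instance (2,1) has only 0/3 same-type neighbors, below 2/3.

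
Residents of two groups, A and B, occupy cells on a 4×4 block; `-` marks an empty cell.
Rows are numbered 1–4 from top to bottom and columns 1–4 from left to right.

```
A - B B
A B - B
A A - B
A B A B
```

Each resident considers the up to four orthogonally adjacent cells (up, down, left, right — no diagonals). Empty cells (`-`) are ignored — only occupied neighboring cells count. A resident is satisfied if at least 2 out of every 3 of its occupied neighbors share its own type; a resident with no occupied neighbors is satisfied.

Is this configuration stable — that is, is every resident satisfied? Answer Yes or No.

(1,1)A 1/1 ok
(1,3)B 1/1 ok
(1,4)B 2/2 ok
(2,1)A 2/3 ok
(2,2)B 0/2 unhappy
(2,4)B 2/2 ok
(3,1)A 3/3 ok
(3,2)A 1/3 unhappy
(3,4)B 2/2 ok
(4,1)A 1/2 unhappy
(4,2)B 0/3 unhappy
(4,3)A 0/2 unhappy
(4,4)B 1/2 unhappy
For instance (2,2) has only 0/2 same-type neighbors, below 2/3.

No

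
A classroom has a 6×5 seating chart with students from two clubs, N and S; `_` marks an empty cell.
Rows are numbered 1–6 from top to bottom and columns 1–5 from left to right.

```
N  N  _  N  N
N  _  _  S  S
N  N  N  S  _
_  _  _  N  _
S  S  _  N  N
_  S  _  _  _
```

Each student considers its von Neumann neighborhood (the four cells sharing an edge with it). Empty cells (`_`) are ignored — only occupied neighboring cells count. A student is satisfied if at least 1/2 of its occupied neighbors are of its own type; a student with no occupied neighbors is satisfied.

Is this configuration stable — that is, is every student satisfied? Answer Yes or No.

No

(1,1)N 2/2 ok
(1,2)N 1/1 ok
(1,4)N 1/2 ok
(1,5)N 1/2 ok
(2,1)N 2/2 ok
(2,4)S 2/3 ok
(2,5)S 1/2 ok
(3,1)N 2/2 ok
(3,2)N 2/2 ok
(3,3)N 1/2 ok
(3,4)S 1/3 unhappy
(4,4)N 1/2 ok
(5,1)S 1/1 ok
(5,2)S 2/2 ok
(5,4)N 2/2 ok
(5,5)N 1/1 ok
(6,2)S 1/1 ok
For instance (3,4) has only 1/3 same-type neighbors, below 1/2.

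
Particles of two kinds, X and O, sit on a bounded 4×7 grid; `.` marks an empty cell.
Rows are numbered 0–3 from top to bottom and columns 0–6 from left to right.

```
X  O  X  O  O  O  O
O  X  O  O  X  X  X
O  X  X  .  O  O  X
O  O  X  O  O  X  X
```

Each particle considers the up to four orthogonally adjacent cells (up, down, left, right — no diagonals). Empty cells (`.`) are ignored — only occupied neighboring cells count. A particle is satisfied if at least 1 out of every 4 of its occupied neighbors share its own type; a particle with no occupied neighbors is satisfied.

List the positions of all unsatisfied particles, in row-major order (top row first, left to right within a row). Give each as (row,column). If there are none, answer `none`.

(0,0)X 0/2 ✗
(0,1)O 0/3 ✗
(0,2)X 0/3 ✗
(0,3)O 2/3 ✓
(0,4)O 2/3 ✓
(0,5)O 2/3 ✓
(0,6)O 1/2 ✓
(1,0)O 1/3 ✓
(1,1)X 1/4 ✓
(1,2)O 1/4 ✓
(1,3)O 2/3 ✓
(1,4)X 1/4 ✓
(1,5)X 2/4 ✓
(1,6)X 2/3 ✓
(2,0)O 2/3 ✓
(2,1)X 2/4 ✓
(2,2)X 2/3 ✓
(2,4)O 2/3 ✓
(2,5)O 1/4 ✓
(2,6)X 2/3 ✓
(3,0)O 2/2 ✓
(3,1)O 1/3 ✓
(3,2)X 1/3 ✓
(3,3)O 1/2 ✓
(3,4)O 2/3 ✓
(3,5)X 1/3 ✓
(3,6)X 2/2 ✓

(0,0), (0,1), (0,2)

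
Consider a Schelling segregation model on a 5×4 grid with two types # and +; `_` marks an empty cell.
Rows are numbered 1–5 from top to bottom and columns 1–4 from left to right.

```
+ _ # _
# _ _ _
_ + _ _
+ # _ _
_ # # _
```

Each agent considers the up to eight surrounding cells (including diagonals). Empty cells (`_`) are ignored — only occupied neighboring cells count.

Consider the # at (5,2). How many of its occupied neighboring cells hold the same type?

2

Occupied neighbors of (5,2): (4,1)=+, (4,2)=#, (5,3)=#.
Same type (#): 2 of 3.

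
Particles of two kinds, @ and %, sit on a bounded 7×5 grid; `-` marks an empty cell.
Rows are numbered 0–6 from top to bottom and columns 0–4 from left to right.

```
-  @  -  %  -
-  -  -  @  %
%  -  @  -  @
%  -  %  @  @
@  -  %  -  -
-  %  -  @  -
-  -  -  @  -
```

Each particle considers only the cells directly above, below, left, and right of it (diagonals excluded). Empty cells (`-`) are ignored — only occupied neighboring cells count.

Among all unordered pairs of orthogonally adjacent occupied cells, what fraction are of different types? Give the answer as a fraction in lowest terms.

6/11

Scan each occupied cell's neighbors to the right and below so each pair is counted once.
From row 0: 1 unlike of 1 pairs (running 1/1).
From row 1: 2 unlike of 2 pairs (running 3/3).
From row 2: 1 unlike of 3 pairs (running 4/6).
From row 3: 2 unlike of 4 pairs (running 6/10).
From row 5: 0 unlike of 1 pairs (running 6/11).
Total adjacent occupied pairs: 11; unlike-type pairs: 6.
6/11 is already in lowest terms.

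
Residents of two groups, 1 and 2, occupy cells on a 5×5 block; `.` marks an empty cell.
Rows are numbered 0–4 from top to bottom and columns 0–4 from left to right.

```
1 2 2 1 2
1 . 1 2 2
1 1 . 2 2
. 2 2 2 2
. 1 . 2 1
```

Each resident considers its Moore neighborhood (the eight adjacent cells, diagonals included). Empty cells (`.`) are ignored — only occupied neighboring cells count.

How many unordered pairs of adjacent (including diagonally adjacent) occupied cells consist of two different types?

Scan each occupied cell's neighbors to the right and below (and the two forward diagonals) so each pair is counted once.
From row 0: 8 unlike of 14 pairs (running 8/14).
From row 1: 2 unlike of 10 pairs (running 10/24).
From row 2: 3 unlike of 10 pairs (running 13/34).
From row 3: 4 unlike of 10 pairs (running 17/44).
From row 4: 1 unlike of 1 pairs (running 18/45).
Total adjacent occupied pairs: 45; unlike-type pairs: 18.

18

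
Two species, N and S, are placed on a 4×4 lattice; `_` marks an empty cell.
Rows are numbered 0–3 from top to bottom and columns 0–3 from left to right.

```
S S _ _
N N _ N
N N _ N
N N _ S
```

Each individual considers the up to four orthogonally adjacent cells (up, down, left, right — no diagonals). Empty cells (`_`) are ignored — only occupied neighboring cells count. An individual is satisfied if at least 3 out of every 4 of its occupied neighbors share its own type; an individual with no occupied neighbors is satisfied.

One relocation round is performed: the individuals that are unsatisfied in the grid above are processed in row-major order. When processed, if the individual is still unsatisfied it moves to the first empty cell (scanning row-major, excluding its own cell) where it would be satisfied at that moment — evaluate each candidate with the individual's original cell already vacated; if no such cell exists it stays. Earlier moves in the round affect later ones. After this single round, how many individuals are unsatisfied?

Initially unsatisfied (in order): (0,0), (0,1), (1,0), (1,1), (2,3), (3,3).
  (0,0) → (0,2).
  (0,1): no empty cell satisfies it; stays.
  (1,0): now satisfied by earlier moves; stays.
  (1,1) → (2,2).
  (2,3): no empty cell satisfies it; stays.
  (3,3): no empty cell satisfies it; stays.
Resulting grid:
_ S S _
N _ _ N
N N N N
N N _ S
Unsatisfied now: (2,3), (3,3).

2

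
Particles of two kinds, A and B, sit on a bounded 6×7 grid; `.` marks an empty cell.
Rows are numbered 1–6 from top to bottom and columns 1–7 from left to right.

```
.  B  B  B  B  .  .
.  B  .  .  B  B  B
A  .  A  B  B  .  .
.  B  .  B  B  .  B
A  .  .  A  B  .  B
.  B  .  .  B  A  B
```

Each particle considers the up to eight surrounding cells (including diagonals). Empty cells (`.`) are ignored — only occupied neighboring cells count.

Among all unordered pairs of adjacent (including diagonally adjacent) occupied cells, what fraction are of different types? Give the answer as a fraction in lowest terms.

Scan each occupied cell's neighbors to the right and below (and the two forward diagonals) so each pair is counted once.
From row 1: 0 unlike of 8 pairs (running 0/8).
From row 2: 2 unlike of 7 pairs (running 2/15).
From row 3: 4 unlike of 9 pairs (running 6/24).
From row 4: 3 unlike of 7 pairs (running 9/31).
From row 5: 5 unlike of 7 pairs (running 14/38).
From row 6: 2 unlike of 2 pairs (running 16/40).
Total adjacent occupied pairs: 40; unlike-type pairs: 16.
16/40 reduces to 2/5.

2/5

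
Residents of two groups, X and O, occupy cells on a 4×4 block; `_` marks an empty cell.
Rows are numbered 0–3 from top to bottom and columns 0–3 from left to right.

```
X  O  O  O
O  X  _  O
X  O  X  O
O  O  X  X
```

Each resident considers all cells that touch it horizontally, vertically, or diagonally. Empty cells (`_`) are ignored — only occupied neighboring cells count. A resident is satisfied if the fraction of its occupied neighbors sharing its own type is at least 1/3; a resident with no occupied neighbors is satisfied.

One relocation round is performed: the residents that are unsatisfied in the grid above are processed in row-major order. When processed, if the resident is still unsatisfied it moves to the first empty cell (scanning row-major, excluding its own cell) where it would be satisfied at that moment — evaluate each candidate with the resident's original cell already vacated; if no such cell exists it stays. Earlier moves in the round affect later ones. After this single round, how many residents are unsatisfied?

Initially unsatisfied (in order): (2,0), (2,3).
  (2,0): no empty cell satisfies it; stays.
  (2,3) → (1,2).
Resulting grid:
X O O O
O X O O
X O X _
O O X X
Unsatisfied now: (2,0).

1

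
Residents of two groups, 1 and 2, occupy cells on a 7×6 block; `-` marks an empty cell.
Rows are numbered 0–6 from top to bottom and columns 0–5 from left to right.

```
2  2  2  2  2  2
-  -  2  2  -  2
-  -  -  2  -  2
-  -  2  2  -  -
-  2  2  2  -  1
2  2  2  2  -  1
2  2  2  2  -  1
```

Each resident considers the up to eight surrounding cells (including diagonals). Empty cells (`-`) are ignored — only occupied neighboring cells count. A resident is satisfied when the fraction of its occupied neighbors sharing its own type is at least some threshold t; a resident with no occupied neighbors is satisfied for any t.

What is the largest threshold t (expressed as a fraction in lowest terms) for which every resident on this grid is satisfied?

1/1

Row 0: (0,0)2 1/1 · (0,1)2 3/3 · (0,2)2 4/4 · (0,3)2 4/4 · (0,4)2 4/4 · (0,5)2 2/2
Row 1: (1,2)2 5/5 · (1,3)2 5/5 · (1,5)2 3/3
Row 2: (2,3)2 4/4 · (2,5)2 1/1
Row 3: (3,2)2 5/5 · (3,3)2 4/4
Row 4: (4,1)2 5/5 · (4,2)2 7/7 · (4,3)2 5/5 · (4,5)1 1/1
Row 5: (5,0)2 4/4 · (5,1)2 7/7 · (5,2)2 8/8 · (5,3)2 5/5 · (5,5)1 2/2
Row 6: (6,0)2 3/3 · (6,1)2 5/5 · (6,2)2 5/5 · (6,3)2 3/3 · (6,5)1 1/1
The smallest same-type fraction is 1/1 at (0,0), which reduces to 1/1. Any threshold above that leaves this resident unsatisfied.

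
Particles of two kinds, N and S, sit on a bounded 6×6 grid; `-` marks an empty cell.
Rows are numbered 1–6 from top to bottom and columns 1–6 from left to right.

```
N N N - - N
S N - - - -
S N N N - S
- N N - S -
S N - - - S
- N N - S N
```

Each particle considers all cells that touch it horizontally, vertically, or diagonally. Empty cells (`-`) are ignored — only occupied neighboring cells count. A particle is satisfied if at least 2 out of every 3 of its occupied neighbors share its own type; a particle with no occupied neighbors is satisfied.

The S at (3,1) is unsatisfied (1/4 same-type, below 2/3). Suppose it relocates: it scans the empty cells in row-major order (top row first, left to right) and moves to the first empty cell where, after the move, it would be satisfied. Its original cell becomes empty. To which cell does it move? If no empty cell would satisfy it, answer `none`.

Vacating (3,1). Empty cells in order:
  (1,4): 0/1 same-type → still unsatisfied.
  (1,5): 0/1 same-type → still unsatisfied.
  (2,3): 0/6 same-type → still unsatisfied.
  (2,4): 0/3 same-type → still unsatisfied.
  (2,5): 1/3 same-type → still unsatisfied.
  (2,6): 1/2 same-type → still unsatisfied.
  (3,5): 2/3 same-type → satisfied — stop here.

(3,5)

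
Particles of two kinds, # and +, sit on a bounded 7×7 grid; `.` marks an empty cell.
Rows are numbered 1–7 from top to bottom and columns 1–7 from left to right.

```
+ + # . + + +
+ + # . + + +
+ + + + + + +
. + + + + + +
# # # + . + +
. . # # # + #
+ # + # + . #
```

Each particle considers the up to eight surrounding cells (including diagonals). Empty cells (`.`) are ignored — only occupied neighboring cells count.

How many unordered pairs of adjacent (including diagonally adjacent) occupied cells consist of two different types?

Scan each occupied cell's neighbors to the right and below (and the two forward diagonals) so each pair is counted once.
From row 1: 3 unlike of 18 pairs (running 3/18).
From row 2: 4 unlike of 20 pairs (running 7/38).
From row 3: 0 unlike of 23 pairs (running 7/61).
From row 4: 6 unlike of 19 pairs (running 13/80).
From row 5: 7 unlike of 15 pairs (running 20/95).
From row 6: 7 unlike of 15 pairs (running 27/110).
From row 7: 4 unlike of 4 pairs (running 31/114).
Total adjacent occupied pairs: 114; unlike-type pairs: 31.

31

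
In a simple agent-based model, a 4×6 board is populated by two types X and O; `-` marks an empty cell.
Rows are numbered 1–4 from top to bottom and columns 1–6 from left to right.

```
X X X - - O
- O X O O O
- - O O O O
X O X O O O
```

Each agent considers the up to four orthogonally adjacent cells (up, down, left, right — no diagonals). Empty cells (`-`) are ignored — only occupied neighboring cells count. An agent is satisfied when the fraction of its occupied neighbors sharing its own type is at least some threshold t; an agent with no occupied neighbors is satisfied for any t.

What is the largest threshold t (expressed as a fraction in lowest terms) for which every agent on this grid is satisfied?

0/1

(1,1)X 1/1
(1,2)X 2/3
(1,3)X 2/2
(1,6)O 1/1
(2,2)O 0/2
(2,3)X 1/4
(2,4)O 2/3
(2,5)O 3/3
(2,6)O 3/3
(3,3)O 1/3
(3,4)O 4/4
(3,5)O 4/4
(3,6)O 3/3
(4,1)X 0/1
(4,2)O 0/2
(4,3)X 0/3
(4,4)O 2/3
(4,5)O 3/3
(4,6)O 2/2
The smallest same-type fraction is 0/2 at (2,2), which reduces to 0/1. Any threshold above that leaves this agent unsatisfied.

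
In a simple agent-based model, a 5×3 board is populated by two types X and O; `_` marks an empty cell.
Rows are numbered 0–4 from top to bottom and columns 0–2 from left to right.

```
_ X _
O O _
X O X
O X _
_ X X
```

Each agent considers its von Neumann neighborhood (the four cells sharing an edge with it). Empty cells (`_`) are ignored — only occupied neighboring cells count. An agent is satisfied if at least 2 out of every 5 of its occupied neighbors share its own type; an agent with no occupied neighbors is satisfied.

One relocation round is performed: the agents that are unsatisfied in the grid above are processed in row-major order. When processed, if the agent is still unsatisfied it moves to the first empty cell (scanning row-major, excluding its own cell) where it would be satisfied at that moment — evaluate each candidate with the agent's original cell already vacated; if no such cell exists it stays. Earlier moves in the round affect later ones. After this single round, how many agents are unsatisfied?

1

Initially unsatisfied (in order): (0,1), (2,0), (2,1), (2,2), (3,0), (3,1).
  (0,1) → (0,2).
  (2,0) → (0,1).
  (2,1) → (0,0).
  (2,2): now satisfied by earlier moves; stays.
  (3,0) → (2,0).
  (3,1): now satisfied by earlier moves; stays.
Resulting grid:
O X X
O O _
O _ X
_ X _
_ X X
Unsatisfied now: (0,1).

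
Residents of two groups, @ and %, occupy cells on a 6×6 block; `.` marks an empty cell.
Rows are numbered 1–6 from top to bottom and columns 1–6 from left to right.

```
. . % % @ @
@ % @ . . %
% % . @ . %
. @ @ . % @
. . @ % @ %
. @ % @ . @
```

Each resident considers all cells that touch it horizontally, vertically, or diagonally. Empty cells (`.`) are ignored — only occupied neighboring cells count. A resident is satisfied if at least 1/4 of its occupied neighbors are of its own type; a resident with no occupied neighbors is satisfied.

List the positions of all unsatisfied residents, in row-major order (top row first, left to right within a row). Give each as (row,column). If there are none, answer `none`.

(2,1), (2,3)

(1,3)% 2/3 ✓
(1,4)% 1/3 ✓
(1,5)@ 1/3 ✓
(1,6)@ 1/2 ✓
(2,1)@ 0/3 ✗
(2,2)% 3/5 ✓
(2,3)@ 1/5 ✗
(2,6)% 1/3 ✓
(3,1)% 2/4 ✓
(3,2)% 2/6 ✓
(3,4)@ 2/3 ✓
(3,6)% 2/3 ✓
(4,2)@ 2/4 ✓
(4,3)@ 3/5 ✓
(4,5)% 3/6 ✓
(4,6)@ 1/4 ✓
(5,3)@ 4/6 ✓
(5,4)% 2/6 ✓
(5,5)@ 3/6 ✓
(5,6)% 1/4 ✓
(6,2)@ 1/2 ✓
(6,3)% 1/4 ✓
(6,4)@ 2/4 ✓
(6,6)@ 1/2 ✓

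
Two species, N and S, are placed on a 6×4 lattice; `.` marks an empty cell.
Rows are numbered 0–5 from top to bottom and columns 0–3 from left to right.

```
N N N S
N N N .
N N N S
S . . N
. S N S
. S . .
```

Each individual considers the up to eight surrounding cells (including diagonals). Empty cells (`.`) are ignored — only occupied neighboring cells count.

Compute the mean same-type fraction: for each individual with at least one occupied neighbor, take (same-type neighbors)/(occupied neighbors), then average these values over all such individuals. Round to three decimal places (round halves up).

Row 0: (0,0)N 3/3 · (0,1)N 5/5 · (0,2)N 3/4 · (0,3)S 0/2
Row 1: (1,0)N 5/5 · (1,1)N 8/8 · (1,2)N 5/7
Row 2: (2,0)N 3/4 · (2,1)N 5/6 · (2,2)N 4/5 · (2,3)S 0/3
Row 3: (3,0)S 1/3 · (3,3)N 2/4
Row 4: (4,1)S 2/3 · (4,2)N 1/4 · (4,3)S 0/2
Row 5: (5,1)S 1/2
Sum over 17 individuals: 3/3 + 5/5 + 3/4 + 0/2 + 5/5 + 8/8 + 5/7 + 3/4 + 5/6 + 4/5 + 0/3 + 1/3 + 2/4 + 2/3 + 1/4 + 0/2 + 1/2 = 4241/420; mean = 4241/420 ÷ 17 = 4241/7140 = 0.593977… → 0.594.

0.594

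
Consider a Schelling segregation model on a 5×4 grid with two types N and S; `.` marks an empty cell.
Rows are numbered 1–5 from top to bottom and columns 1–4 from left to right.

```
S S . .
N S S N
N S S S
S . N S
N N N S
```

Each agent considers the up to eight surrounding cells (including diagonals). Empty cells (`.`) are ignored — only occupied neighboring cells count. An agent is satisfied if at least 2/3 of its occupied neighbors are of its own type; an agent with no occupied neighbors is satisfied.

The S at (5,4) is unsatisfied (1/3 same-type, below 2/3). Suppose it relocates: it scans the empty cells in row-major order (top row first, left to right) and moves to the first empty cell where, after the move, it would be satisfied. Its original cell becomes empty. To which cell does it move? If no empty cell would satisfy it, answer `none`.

Vacating (5,4). Empty cells in order:
  (1,3): 3/4 same-type → satisfied — stop here.

(1,3)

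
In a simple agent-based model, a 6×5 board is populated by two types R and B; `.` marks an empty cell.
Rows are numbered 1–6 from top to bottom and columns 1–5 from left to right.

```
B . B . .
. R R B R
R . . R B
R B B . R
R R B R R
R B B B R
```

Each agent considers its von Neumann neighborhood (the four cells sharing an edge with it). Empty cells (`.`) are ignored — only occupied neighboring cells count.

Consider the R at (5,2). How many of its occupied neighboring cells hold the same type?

1

Occupied neighbors of (5,2): (4,2)=B, (6,2)=B, (5,1)=R, (5,3)=B.
Same type (R): 1 of 4.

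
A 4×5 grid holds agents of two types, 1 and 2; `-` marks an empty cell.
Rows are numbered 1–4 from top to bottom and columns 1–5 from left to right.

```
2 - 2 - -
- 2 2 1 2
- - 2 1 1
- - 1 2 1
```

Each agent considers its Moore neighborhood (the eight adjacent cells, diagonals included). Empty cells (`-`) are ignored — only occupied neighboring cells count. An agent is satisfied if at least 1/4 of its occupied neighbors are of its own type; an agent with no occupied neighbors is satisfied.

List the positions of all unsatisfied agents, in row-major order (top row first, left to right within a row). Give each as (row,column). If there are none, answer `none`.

(2,5), (4,4)

(1,1)2 1/1 satisfied
(1,3)2 2/3 satisfied
(2,2)2 4/4 satisfied
(2,3)2 3/5 satisfied
(2,4)1 2/6 satisfied
(2,5)2 0/3 not
(3,3)2 3/6 satisfied
(3,4)1 4/8 satisfied
(3,5)1 3/5 satisfied
(4,3)1 1/3 satisfied
(4,4)2 1/5 not
(4,5)1 2/3 satisfied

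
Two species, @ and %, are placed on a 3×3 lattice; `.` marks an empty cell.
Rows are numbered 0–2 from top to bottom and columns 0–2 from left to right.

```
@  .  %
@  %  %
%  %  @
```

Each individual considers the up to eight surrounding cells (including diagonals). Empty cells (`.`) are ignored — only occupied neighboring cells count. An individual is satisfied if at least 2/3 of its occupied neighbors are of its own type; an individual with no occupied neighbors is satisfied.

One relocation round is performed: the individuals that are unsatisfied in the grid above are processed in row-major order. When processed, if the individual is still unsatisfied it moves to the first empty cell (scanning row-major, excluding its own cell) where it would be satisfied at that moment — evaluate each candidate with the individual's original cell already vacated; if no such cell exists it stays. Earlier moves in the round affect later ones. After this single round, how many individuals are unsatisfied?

5

Initially unsatisfied (in order): (0,0), (1,0), (1,1), (2,1), (2,2).
  (0,0): no empty cell satisfies it; stays.
  (1,0): no empty cell satisfies it; stays.
  (1,1): no empty cell satisfies it; stays.
  (2,1): no empty cell satisfies it; stays.
  (2,2): no empty cell satisfies it; stays.
Resulting grid:
@ . %
@ % %
% % @
Unsatisfied now: (0,0), (1,0), (1,1), (2,1), (2,2).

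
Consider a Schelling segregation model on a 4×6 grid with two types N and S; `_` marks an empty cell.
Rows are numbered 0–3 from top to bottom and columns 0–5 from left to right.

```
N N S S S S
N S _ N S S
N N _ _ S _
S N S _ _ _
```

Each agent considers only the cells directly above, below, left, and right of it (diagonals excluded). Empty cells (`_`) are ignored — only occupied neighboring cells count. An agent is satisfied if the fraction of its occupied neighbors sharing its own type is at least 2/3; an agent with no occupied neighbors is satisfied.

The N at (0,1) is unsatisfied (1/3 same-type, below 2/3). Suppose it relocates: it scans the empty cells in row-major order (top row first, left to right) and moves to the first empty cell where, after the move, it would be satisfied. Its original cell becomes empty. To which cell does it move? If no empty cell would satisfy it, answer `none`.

(3,5)

Vacating (0,1). Empty cells in order:
  (1,2): 1/3 same-type → still unsatisfied.
  (2,2): 1/2 same-type → still unsatisfied.
  (2,3): 1/2 same-type → still unsatisfied.
  (2,5): 0/2 same-type → still unsatisfied.
  (3,3): 0/1 same-type → still unsatisfied.
  (3,4): 0/1 same-type → still unsatisfied.
  (3,5): 0/0 same-type → satisfied — stop here.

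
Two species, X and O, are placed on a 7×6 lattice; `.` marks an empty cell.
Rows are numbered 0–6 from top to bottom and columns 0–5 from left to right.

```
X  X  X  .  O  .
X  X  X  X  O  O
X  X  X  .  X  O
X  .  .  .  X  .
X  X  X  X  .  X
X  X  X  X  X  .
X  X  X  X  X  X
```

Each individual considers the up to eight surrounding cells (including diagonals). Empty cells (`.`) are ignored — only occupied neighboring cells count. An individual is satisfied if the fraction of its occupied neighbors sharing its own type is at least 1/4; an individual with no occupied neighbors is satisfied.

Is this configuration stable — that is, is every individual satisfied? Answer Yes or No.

Row 0: (0,0)X 3/3 ok · (0,1)X 5/5 ok · (0,2)X 4/4 ok · (0,4)O 2/3 ok
Row 1: (1,0)X 5/5 ok · (1,1)X 8/8 ok · (1,2)X 6/6 ok · (1,3)X 4/6 ok · (1,4)O 3/5 ok · (1,5)O 3/4 ok
Row 2: (2,0)X 4/4 ok · (2,1)X 6/6 ok · (2,2)X 4/4 ok · (2,4)X 2/5 ok · (2,5)O 2/4 ok
Row 3: (3,0)X 4/4 ok · (3,4)X 3/4 ok
Row 4: (4,0)X 4/4 ok · (4,1)X 6/6 ok · (4,2)X 5/5 ok · (4,3)X 5/5 ok · (4,5)X 2/2 ok
Row 5: (5,0)X 5/5 ok · (5,1)X 8/8 ok · (5,2)X 8/8 ok · (5,3)X 7/7 ok · (5,4)X 6/6 ok
Row 6: (6,0)X 3/3 ok · (6,1)X 5/5 ok · (6,2)X 5/5 ok · (6,3)X 5/5 ok · (6,4)X 4/4 ok · (6,5)X 2/2 ok
All meet the threshold, so the configuration is stable.

Yes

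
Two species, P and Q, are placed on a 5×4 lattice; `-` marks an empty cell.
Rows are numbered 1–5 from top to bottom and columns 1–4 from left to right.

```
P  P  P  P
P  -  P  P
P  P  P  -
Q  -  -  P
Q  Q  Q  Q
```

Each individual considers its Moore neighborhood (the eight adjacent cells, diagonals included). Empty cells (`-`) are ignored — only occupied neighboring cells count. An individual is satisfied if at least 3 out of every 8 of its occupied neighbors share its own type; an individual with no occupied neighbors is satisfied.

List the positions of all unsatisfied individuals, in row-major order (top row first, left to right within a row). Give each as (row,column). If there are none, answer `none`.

Row 1: (1,1)P 2/2 ✓ · (1,2)P 4/4 ✓ · (1,3)P 4/4 ✓ · (1,4)P 3/3 ✓
Row 2: (2,1)P 4/4 ✓ · (2,3)P 6/6 ✓ · (2,4)P 4/4 ✓
Row 3: (3,1)P 2/3 ✓ · (3,2)P 4/5 ✓ · (3,3)P 4/4 ✓
Row 4: (4,1)Q 2/4 ✓ · (4,4)P 1/3 ✗
Row 5: (5,1)Q 2/2 ✓ · (5,2)Q 3/3 ✓ · (5,3)Q 2/3 ✓ · (5,4)Q 1/2 ✓

(4,4)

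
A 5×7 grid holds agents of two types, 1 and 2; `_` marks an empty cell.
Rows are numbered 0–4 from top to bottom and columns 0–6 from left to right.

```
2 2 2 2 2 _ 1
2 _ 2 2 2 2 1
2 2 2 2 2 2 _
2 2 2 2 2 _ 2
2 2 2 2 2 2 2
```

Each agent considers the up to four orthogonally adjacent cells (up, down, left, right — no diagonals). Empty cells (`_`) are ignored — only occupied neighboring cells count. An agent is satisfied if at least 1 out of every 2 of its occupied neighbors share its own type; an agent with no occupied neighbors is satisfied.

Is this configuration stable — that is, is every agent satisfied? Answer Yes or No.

Row 0: (0,0)2 2/2 ok · (0,1)2 2/2 ok · (0,2)2 3/3 ok · (0,3)2 3/3 ok · (0,4)2 2/2 ok · (0,6)1 1/1 ok
Row 1: (1,0)2 2/2 ok · (1,2)2 3/3 ok · (1,3)2 4/4 ok · (1,4)2 4/4 ok · (1,5)2 2/3 ok · (1,6)1 1/2 ok
Row 2: (2,0)2 3/3 ok · (2,1)2 3/3 ok · (2,2)2 4/4 ok · (2,3)2 4/4 ok · (2,4)2 4/4 ok · (2,5)2 2/2 ok
Row 3: (3,0)2 3/3 ok · (3,1)2 4/4 ok · (3,2)2 4/4 ok · (3,3)2 4/4 ok · (3,4)2 3/3 ok · (3,6)2 1/1 ok
Row 4: (4,0)2 2/2 ok · (4,1)2 3/3 ok · (4,2)2 3/3 ok · (4,3)2 3/3 ok · (4,4)2 3/3 ok · (4,5)2 2/2 ok · (4,6)2 2/2 ok
All meet the threshold, so the configuration is stable.

Yes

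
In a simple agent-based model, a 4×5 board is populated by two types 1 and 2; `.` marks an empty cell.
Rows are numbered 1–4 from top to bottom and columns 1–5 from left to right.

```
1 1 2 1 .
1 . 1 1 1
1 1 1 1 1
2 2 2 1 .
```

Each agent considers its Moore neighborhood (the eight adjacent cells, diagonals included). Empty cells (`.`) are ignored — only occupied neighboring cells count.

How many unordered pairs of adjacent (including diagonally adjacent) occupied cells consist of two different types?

13

Scan each occupied cell's neighbors to the right and below (and the two forward diagonals) so each pair is counted once.
Row 1: 1(1,1)–1(1,2)= 1(1,1)–1(2,1)= 1(1,2)–2(1,3)≠ 1(1,2)–1(2,3)= 1(1,2)–1(2,1)= 2(1,3)–1(1,4)≠ 2(1,3)–1(2,3)≠ 2(1,3)–1(2,4)≠ 1(1,4)–1(2,4)= 1(1,4)–1(2,5)= 1(1,4)–1(2,3)=  → 4/11 unlike.
Row 2: 1(2,1)–1(3,1)= 1(2,1)–1(3,2)= 1(2,3)–1(2,4)= 1(2,3)–1(3,3)= 1(2,3)–1(3,4)= 1(2,3)–1(3,2)= 1(2,4)–1(2,5)= 1(2,4)–1(3,4)= 1(2,4)–1(3,5)= 1(2,4)–1(3,3)= 1(2,5)–1(3,5)= 1(2,5)–1(3,4)=  → 0/12 unlike.
Row 3: 1(3,1)–1(3,2)= 1(3,1)–2(4,1)≠ 1(3,1)–2(4,2)≠ 1(3,2)–1(3,3)= 1(3,2)–2(4,2)≠ 1(3,2)–2(4,3)≠ 1(3,2)–2(4,1)≠ 1(3,3)–1(3,4)= 1(3,3)–2(4,3)≠ 1(3,3)–1(4,4)= 1(3,3)–2(4,2)≠ 1(3,4)–1(3,5)= 1(3,4)–1(4,4)= 1(3,4)–2(4,3)≠ 1(3,5)–1(4,4)=  → 8/15 unlike.
Row 4: 2(4,1)–2(4,2)= 2(4,2)–2(4,3)= 2(4,3)–1(4,4)≠  → 1/3 unlike.
Total adjacent occupied pairs: 41; unlike-type pairs: 13.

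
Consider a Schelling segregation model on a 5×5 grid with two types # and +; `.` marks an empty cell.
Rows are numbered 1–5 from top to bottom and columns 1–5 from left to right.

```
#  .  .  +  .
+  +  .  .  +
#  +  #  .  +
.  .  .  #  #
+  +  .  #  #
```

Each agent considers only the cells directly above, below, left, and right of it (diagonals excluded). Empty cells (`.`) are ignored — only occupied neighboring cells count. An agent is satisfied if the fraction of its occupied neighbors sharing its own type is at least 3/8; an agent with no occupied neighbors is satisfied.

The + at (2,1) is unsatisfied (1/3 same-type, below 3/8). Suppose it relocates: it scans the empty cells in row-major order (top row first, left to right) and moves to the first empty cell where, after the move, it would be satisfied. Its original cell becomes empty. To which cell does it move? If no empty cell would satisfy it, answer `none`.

(1,2)

Vacating (2,1). Empty cells in order:
  (1,2): 1/2 same-type → satisfied — stop here.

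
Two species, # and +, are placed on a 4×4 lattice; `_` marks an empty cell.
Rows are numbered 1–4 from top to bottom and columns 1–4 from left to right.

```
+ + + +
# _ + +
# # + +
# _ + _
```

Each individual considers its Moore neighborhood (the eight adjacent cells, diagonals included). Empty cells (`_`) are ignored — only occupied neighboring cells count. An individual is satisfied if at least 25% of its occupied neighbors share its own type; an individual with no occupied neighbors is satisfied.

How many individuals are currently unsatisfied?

(1,1)+ 1/2 ok
(1,2)+ 3/4 ok
(1,3)+ 4/4 ok
(1,4)+ 3/3 ok
(2,1)# 2/4 ok
(2,3)+ 6/7 ok
(2,4)+ 5/5 ok
(3,1)# 3/3 ok
(3,2)# 3/6 ok
(3,3)+ 4/5 ok
(3,4)+ 4/4 ok
(4,1)# 2/2 ok
(4,3)+ 2/3 ok
Every one meets the threshold.

0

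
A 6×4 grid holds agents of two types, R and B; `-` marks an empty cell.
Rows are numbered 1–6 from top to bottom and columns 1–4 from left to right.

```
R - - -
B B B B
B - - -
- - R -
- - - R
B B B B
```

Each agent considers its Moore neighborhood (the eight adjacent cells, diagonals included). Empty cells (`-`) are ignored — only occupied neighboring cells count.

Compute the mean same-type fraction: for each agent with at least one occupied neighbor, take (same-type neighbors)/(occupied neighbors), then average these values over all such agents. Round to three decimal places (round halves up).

0.743

(1,1)R 0/2
(2,1)B 2/3
(2,2)B 3/4
(2,3)B 2/2
(2,4)B 1/1
(3,1)B 2/2
(4,3)R 1/1
(5,4)R 1/3
(6,1)B 1/1
(6,2)B 2/2
(6,3)B 2/3
(6,4)B 1/2
Sum over 12 agents: 0/2 + 2/3 + 3/4 + 2/2 + 1/1 + 2/2 + 1/1 + 1/3 + 1/1 + 2/2 + 2/3 + 1/2 = 107/12; mean = 107/12 ÷ 12 = 107/144 = 0.743055… → 0.743.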